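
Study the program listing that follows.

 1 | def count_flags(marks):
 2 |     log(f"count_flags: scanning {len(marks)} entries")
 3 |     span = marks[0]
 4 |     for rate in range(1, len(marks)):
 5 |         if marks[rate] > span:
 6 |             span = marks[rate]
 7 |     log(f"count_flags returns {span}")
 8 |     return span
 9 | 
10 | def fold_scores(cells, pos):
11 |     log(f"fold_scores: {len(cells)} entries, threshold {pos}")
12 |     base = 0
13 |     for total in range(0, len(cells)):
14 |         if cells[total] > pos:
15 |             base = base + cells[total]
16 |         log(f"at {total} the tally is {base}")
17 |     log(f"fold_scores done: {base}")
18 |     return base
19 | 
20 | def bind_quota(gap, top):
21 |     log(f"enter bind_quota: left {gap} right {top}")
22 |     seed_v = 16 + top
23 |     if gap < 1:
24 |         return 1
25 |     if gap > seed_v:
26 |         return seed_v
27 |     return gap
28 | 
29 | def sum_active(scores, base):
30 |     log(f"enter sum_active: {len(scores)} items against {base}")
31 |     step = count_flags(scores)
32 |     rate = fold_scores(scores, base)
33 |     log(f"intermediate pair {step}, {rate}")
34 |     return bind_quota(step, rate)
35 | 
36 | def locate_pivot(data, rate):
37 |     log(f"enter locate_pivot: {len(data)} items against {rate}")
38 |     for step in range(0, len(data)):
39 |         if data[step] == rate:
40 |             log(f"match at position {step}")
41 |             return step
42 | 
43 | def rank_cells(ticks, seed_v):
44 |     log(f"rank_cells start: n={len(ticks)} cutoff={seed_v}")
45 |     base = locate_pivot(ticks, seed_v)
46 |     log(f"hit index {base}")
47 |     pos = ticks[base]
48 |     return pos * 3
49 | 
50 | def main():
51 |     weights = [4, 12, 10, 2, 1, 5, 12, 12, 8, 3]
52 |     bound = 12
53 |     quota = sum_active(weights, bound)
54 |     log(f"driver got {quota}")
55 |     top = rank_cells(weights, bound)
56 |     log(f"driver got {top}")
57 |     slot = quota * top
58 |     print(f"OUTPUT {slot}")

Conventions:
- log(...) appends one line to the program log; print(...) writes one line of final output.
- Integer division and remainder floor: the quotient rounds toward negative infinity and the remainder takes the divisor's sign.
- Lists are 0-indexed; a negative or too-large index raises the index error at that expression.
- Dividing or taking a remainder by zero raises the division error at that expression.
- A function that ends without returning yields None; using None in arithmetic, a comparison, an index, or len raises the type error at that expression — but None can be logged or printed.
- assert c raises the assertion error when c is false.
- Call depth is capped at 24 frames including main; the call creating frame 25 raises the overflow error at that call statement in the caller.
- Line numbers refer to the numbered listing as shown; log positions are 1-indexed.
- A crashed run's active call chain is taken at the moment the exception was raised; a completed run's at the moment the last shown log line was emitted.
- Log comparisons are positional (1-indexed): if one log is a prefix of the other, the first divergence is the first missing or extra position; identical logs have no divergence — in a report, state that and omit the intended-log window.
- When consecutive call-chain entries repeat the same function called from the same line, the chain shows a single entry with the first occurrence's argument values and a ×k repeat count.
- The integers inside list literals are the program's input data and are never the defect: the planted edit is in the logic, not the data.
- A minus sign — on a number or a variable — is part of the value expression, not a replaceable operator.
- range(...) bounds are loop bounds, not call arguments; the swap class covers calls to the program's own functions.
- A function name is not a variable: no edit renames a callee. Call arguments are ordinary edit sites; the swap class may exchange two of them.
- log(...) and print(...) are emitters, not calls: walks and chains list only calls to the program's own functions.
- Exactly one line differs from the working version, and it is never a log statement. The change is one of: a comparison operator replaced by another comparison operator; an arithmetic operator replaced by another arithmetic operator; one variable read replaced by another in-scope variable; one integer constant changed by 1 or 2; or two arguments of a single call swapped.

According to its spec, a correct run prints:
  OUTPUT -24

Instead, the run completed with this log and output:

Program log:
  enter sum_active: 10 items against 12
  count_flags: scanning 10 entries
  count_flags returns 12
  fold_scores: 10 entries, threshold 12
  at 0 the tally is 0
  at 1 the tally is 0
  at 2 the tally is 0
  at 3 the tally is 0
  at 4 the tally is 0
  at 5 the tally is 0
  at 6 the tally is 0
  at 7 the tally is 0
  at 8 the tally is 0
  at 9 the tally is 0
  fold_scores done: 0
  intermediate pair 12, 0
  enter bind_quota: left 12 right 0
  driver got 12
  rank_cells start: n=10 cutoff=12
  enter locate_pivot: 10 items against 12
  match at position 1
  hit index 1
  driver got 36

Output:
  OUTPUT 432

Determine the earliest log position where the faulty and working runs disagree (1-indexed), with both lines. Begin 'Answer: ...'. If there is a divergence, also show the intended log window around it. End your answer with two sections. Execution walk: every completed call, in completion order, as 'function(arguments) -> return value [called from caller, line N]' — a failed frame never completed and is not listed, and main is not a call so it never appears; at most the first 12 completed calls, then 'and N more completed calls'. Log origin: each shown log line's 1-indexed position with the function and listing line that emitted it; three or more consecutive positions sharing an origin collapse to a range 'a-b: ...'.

Answer: none (the log streams are identical).
Execution walk:
  count_flags([4, 12, 10, 2, 1, 5, 12, 12, 8, 3]) -> 12  [called from sum_active, line 31]
  fold_scores([4, 12, 10, 2, 1, 5, 12, 12, 8, 3], 12) -> 0  [called from sum_active, line 32]
  bind_quota(12, 0) -> 12  [called from sum_active, line 34]
  sum_active([4, 12, 10, 2, 1, 5, 12, 12, 8, 3], 12) -> 12  [called from main, line 53]
  locate_pivot([4, 12, 10, 2, 1, 5, 12, 12, 8, 3], 12) -> 1  [called from rank_cells, line 45]
  rank_cells([4, 12, 10, 2, 1, 5, 12, 12, 8, 3], 12) -> 36  [called from main, line 55]
Origin of each log line:
  1: logged in sum_active at line 30
  2: logged in count_flags at line 2
  3: logged in count_flags at line 7
  4: logged in fold_scores at line 11
  5-14: logged in fold_scores at line 16
  15: logged in fold_scores at line 17
  16: logged in sum_active at line 33
  17: logged in bind_quota at line 21
  18: logged in main at line 54
  19: logged in rank_cells at line 44
  20: logged in locate_pivot at line 37
  21: logged in locate_pivot at line 40
  22: logged in rank_cells at line 46
  23: logged in main at line 56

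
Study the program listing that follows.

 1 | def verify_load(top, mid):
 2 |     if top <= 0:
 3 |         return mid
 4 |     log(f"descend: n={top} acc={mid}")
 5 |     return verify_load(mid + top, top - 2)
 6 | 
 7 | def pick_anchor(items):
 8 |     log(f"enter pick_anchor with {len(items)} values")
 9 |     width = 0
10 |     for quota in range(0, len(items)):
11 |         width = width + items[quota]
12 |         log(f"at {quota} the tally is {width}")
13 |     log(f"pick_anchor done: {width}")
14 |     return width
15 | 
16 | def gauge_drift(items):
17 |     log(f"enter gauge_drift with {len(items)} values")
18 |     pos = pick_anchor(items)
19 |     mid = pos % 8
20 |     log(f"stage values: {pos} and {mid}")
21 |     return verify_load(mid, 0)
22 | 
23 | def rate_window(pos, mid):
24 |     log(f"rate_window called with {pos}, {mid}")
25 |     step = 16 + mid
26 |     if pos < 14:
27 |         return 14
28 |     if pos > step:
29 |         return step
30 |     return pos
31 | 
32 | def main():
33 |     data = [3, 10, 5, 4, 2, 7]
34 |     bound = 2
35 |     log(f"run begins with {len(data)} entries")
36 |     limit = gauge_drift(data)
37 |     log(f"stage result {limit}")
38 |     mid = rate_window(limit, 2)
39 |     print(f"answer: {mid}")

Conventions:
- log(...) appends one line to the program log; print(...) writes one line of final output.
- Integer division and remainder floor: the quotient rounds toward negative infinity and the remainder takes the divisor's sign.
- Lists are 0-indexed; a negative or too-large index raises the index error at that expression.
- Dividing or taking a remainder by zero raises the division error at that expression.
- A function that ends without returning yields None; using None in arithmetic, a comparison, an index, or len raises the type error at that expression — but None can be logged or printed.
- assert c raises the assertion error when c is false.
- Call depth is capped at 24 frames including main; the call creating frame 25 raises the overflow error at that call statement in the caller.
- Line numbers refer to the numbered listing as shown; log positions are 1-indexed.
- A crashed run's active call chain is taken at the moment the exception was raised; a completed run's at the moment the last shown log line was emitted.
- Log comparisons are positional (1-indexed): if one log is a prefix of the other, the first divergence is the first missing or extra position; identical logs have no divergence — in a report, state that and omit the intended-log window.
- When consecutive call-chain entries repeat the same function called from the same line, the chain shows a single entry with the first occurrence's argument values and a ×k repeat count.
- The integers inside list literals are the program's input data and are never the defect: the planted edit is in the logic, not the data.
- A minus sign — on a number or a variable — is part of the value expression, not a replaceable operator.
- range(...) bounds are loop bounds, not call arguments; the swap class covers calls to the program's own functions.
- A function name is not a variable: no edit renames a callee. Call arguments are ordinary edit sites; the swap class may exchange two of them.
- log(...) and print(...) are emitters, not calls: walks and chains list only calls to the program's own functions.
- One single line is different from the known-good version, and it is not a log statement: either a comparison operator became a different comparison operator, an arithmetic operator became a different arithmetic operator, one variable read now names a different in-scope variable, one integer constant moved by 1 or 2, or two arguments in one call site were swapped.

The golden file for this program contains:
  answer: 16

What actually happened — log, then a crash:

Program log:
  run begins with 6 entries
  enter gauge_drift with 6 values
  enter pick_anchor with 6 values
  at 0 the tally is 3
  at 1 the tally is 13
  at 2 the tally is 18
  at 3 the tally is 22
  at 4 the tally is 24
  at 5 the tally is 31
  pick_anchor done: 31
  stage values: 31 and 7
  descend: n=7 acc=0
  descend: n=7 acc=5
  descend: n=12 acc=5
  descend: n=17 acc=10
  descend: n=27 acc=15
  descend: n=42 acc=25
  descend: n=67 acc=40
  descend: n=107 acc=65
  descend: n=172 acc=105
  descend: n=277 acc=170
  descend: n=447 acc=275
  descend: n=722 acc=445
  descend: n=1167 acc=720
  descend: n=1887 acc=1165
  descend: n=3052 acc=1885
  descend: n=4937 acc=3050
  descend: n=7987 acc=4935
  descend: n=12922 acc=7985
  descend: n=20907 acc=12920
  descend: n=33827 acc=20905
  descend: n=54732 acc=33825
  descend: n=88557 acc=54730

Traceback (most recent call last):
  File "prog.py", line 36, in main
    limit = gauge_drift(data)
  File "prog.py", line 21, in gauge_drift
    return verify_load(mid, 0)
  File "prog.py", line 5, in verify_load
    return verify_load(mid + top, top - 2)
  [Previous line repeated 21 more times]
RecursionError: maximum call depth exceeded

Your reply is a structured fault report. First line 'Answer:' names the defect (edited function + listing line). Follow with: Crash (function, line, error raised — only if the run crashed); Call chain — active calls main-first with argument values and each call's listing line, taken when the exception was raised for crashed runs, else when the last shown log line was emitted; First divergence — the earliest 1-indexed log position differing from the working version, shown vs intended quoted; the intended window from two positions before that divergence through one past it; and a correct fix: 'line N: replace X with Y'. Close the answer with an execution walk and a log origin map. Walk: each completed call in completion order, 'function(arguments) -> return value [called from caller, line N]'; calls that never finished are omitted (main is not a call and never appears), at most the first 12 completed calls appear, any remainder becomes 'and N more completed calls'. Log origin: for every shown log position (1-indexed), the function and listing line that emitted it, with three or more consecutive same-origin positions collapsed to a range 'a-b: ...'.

Answer: the defect is in verify_load at line 5.
Key observation: Log line 13 is where behavior first shows: 'descend: n=7 acc=5' appears instead of 'descend: n=5 acc=7'.
Crash: verify_load, line 5, RecursionError.
Call chain: main -> gauge_drift([3, 10, 5, 4, 2, 7]) (called at line 36) -> verify_load(7, 0) (called at line 21) -> verify_load(7, 5) (called at line 5) ×21.
First divergence: position 13; shown 'descend: n=7 acc=5' vs intended 'descend: n=5 acc=7'.
Intended log window:
  11: stage values: 31 and 7
  12: descend: n=7 acc=0
  13: descend: n=5 acc=7
  14: descend: n=3 acc=12
Execution walk:
  pick_anchor([3, 10, 5, 4, 2, 7]) -> 31  [called from gauge_drift, line 18]
Log origin:
  1: logged in main at line 35
  2: logged in gauge_drift at line 17
  3: logged in pick_anchor at line 8
  4-9: logged in pick_anchor at line 12
  10: logged in pick_anchor at line 13
  11: logged in gauge_drift at line 20
  12-33: logged in verify_load at line 4
A correct fix: line 5: replace `verify_load(mid + top, top - 2)` with `verify_load(top - 2, mid + top)`.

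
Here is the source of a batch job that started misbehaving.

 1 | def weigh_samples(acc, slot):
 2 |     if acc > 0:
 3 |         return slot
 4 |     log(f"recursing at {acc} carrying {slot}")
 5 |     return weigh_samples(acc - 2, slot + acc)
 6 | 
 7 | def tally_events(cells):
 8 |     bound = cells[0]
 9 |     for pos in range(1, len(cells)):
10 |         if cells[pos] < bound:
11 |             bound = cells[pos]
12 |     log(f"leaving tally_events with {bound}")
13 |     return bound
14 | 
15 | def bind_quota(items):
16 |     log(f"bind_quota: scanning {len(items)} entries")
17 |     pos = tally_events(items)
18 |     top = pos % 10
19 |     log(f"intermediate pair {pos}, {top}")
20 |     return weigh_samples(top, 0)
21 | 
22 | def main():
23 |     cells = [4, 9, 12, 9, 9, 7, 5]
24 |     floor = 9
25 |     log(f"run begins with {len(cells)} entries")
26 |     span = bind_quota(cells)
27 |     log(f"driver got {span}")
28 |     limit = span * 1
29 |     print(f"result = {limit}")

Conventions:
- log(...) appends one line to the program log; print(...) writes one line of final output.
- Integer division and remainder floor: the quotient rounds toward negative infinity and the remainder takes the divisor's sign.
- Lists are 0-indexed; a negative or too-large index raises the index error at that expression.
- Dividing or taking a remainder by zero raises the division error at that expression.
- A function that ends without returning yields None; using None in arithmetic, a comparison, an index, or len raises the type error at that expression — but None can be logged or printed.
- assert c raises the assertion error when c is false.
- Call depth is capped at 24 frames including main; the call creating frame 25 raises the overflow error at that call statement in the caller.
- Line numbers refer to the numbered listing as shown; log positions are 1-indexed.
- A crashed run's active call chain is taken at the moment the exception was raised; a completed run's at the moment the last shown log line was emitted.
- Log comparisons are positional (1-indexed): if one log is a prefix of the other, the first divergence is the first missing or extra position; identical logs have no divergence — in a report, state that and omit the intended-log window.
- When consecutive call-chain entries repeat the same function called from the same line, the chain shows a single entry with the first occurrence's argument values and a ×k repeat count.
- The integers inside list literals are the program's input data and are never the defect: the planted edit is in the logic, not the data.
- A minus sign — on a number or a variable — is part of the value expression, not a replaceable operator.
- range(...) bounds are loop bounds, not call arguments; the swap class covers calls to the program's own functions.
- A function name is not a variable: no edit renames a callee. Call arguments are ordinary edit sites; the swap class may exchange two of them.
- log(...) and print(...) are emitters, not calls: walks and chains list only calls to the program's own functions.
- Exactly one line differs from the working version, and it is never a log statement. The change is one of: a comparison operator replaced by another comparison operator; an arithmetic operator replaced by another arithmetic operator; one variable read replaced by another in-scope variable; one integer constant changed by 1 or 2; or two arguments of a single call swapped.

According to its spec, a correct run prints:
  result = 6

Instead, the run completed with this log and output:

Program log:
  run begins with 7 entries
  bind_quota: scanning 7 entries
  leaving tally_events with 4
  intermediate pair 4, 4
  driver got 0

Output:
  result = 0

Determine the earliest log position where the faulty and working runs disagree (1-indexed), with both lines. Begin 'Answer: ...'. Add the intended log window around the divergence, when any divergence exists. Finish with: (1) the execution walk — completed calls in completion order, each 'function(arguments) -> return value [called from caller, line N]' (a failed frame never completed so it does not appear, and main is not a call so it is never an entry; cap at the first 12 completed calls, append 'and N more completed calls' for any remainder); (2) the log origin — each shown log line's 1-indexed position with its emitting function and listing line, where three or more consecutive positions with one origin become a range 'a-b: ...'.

Answer: at position 5 the run shows 'driver got 0' where the working version logs 'recursing at 4 carrying 0'.
Intended log window:
  3: leaving tally_events with 4
  4: intermediate pair 4, 4
  5: recursing at 4 carrying 0
  6: recursing at 2 carrying 4
Execution walk:
  tally_events([4, 9, 12, 9, 9, 7, 5]) -> 4  [called from bind_quota, line 17]
  weigh_samples(4, 0) -> 0  [called from bind_quota, line 20]
  bind_quota([4, 9, 12, 9, 9, 7, 5]) -> 0  [called from main, line 26]
Log line origins:
  1: emitted by main (line 25)
  2: emitted by bind_quota (line 16)
  3: emitted by tally_events (line 12)
  4: emitted by bind_quota (line 19)
  5: emitted by main (line 27)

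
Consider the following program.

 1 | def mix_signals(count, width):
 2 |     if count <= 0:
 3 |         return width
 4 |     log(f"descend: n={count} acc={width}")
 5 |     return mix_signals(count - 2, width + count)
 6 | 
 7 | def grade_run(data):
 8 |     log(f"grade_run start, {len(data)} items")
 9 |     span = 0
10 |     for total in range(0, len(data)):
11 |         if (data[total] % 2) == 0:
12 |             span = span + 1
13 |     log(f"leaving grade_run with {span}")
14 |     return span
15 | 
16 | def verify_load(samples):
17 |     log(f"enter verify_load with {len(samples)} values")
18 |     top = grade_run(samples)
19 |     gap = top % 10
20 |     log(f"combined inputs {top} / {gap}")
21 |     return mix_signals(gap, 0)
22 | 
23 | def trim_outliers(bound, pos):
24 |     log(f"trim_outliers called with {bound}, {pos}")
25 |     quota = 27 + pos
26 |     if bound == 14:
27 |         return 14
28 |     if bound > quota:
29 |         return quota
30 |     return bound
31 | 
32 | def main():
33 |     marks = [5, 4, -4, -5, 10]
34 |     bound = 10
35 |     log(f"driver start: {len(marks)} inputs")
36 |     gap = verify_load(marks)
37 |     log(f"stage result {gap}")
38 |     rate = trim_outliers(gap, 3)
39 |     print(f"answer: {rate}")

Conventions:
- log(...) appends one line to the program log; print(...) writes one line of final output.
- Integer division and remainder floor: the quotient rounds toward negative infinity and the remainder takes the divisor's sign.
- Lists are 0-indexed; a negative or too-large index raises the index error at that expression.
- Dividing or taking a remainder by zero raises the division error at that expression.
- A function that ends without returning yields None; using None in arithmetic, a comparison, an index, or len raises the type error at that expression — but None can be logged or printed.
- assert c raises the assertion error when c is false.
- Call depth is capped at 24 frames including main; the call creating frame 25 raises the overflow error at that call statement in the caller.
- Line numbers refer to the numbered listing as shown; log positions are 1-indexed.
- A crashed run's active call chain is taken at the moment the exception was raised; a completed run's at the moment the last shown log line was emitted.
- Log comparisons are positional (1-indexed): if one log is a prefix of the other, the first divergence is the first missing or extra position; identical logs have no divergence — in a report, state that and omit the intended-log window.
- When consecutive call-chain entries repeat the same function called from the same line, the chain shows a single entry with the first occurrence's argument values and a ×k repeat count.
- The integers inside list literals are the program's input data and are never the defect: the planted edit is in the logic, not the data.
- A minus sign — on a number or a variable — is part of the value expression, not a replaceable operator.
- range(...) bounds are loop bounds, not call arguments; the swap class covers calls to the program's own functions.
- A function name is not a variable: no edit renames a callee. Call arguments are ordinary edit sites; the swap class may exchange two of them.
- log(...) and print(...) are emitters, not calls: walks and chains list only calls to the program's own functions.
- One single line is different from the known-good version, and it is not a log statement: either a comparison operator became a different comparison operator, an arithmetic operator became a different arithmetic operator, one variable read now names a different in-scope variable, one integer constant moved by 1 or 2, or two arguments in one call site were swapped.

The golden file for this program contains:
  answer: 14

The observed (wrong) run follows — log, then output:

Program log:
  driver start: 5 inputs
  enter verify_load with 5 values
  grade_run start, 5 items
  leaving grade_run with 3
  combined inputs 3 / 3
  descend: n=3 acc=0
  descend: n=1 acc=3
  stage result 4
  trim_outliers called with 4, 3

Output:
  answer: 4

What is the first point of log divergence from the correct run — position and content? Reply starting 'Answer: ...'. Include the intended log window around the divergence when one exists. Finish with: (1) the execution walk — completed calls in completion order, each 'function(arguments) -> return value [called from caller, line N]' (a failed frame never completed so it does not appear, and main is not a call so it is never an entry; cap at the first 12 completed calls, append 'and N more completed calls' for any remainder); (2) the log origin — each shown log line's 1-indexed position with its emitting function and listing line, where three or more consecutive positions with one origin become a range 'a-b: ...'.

Answer: none — the logs agree in full.
Execution walk:
  grade_run([5, 4, -4, -5, 10]) -> 3  [called from verify_load, line 18]
  mix_signals(-1, 4) -> 4  [called from mix_signals, line 5]
  mix_signals(1, 3) -> 4  [called from mix_signals, line 5]
  mix_signals(3, 0) -> 4  [called from verify_load, line 21]
  verify_load([5, 4, -4, -5, 10]) -> 4  [called from main, line 36]
  trim_outliers(4, 3) -> 4  [called from main, line 38]
Log origin:
  1: logged in main at line 35
  2: logged in verify_load at line 17
  3: logged in grade_run at line 8
  4: logged in grade_run at line 13
  5: logged in verify_load at line 20
  6: logged in mix_signals at line 4
  7: logged in mix_signals at line 4
  8: logged in main at line 37
  9: logged in trim_outliers at line 24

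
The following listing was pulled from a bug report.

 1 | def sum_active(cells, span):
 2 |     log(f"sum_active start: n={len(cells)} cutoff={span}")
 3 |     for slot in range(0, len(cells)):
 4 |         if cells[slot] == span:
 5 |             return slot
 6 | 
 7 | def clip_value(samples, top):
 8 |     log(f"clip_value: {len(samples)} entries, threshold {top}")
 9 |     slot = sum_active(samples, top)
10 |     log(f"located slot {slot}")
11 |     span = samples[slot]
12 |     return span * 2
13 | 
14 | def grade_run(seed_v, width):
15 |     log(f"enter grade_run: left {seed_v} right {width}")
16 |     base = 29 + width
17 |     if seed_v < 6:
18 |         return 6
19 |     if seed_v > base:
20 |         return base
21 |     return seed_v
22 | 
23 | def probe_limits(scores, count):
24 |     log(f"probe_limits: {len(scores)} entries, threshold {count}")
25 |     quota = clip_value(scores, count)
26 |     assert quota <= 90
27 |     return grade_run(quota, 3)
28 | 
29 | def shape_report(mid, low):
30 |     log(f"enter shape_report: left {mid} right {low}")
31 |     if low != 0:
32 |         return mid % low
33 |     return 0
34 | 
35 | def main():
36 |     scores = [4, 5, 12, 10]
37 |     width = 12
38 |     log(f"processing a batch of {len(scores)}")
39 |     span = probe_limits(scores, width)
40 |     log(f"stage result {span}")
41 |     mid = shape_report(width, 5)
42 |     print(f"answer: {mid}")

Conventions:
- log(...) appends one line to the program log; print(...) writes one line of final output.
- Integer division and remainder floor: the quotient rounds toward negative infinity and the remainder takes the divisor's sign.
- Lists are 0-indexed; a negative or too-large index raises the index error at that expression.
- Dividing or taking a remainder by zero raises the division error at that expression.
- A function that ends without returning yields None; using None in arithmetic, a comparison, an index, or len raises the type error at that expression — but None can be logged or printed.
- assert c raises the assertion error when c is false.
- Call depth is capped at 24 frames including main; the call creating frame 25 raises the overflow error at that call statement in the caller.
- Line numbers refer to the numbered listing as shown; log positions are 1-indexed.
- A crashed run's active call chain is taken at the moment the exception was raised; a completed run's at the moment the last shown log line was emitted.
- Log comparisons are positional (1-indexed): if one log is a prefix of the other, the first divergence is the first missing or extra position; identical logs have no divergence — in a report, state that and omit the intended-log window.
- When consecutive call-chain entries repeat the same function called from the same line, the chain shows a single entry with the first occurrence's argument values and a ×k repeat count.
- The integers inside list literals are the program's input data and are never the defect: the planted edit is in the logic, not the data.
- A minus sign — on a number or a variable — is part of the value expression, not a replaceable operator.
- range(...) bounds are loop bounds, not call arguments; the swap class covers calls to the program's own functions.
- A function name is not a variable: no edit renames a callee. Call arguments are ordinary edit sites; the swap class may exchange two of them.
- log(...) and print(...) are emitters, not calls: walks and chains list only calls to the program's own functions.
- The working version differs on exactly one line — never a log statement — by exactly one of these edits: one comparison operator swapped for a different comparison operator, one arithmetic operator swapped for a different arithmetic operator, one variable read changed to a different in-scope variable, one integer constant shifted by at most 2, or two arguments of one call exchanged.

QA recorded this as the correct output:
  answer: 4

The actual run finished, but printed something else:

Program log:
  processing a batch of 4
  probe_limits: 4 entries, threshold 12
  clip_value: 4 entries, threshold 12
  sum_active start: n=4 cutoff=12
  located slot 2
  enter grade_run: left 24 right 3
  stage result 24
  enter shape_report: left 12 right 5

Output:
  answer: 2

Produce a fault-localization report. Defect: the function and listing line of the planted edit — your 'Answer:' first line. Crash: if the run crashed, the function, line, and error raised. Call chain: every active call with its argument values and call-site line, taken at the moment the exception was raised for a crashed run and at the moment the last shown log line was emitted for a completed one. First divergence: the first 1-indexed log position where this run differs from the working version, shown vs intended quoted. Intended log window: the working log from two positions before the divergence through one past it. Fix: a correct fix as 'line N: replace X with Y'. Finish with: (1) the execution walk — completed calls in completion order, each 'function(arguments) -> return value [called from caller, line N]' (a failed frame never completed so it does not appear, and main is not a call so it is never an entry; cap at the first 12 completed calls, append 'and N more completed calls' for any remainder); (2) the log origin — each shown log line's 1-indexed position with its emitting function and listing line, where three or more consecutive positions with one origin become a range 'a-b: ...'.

Answer: the defect is in main at line 41.
The tell: The earliest visible damage is log position 8 — 'enter shape_report: left 12 right 5' rather than the intended 'enter shape_report: left 24 right 5'.
Call chain: main -> shape_report(12, 5) (called at line 41).
First divergence: position 8; shown 'enter shape_report: left 12 right 5' vs intended 'enter shape_report: left 24 right 5'.
Intended log window:
  6: enter grade_run: left 24 right 3
  7: stage result 24
  8: enter shape_report: left 24 right 5
Execution walk:
  sum_active([4, 5, 12, 10], 12) -> 2  [called from clip_value, line 9]
  clip_value([4, 5, 12, 10], 12) -> 24  [called from probe_limits, line 25]
  grade_run(24, 3) -> 24  [called from probe_limits, line 27]
  probe_limits([4, 5, 12, 10], 12) -> 24  [called from main, line 39]
  shape_report(12, 5) -> 2  [called from main, line 41]
Log origins:
  1: logged in main at line 38
  2: logged in probe_limits at line 24
  3: logged in clip_value at line 8
  4: logged in sum_active at line 2
  5: logged in clip_value at line 10
  6: logged in grade_run at line 15
  7: logged in main at line 40
  8: logged in shape_report at line 30
A correct fix: line 41: replace `width` with `span`.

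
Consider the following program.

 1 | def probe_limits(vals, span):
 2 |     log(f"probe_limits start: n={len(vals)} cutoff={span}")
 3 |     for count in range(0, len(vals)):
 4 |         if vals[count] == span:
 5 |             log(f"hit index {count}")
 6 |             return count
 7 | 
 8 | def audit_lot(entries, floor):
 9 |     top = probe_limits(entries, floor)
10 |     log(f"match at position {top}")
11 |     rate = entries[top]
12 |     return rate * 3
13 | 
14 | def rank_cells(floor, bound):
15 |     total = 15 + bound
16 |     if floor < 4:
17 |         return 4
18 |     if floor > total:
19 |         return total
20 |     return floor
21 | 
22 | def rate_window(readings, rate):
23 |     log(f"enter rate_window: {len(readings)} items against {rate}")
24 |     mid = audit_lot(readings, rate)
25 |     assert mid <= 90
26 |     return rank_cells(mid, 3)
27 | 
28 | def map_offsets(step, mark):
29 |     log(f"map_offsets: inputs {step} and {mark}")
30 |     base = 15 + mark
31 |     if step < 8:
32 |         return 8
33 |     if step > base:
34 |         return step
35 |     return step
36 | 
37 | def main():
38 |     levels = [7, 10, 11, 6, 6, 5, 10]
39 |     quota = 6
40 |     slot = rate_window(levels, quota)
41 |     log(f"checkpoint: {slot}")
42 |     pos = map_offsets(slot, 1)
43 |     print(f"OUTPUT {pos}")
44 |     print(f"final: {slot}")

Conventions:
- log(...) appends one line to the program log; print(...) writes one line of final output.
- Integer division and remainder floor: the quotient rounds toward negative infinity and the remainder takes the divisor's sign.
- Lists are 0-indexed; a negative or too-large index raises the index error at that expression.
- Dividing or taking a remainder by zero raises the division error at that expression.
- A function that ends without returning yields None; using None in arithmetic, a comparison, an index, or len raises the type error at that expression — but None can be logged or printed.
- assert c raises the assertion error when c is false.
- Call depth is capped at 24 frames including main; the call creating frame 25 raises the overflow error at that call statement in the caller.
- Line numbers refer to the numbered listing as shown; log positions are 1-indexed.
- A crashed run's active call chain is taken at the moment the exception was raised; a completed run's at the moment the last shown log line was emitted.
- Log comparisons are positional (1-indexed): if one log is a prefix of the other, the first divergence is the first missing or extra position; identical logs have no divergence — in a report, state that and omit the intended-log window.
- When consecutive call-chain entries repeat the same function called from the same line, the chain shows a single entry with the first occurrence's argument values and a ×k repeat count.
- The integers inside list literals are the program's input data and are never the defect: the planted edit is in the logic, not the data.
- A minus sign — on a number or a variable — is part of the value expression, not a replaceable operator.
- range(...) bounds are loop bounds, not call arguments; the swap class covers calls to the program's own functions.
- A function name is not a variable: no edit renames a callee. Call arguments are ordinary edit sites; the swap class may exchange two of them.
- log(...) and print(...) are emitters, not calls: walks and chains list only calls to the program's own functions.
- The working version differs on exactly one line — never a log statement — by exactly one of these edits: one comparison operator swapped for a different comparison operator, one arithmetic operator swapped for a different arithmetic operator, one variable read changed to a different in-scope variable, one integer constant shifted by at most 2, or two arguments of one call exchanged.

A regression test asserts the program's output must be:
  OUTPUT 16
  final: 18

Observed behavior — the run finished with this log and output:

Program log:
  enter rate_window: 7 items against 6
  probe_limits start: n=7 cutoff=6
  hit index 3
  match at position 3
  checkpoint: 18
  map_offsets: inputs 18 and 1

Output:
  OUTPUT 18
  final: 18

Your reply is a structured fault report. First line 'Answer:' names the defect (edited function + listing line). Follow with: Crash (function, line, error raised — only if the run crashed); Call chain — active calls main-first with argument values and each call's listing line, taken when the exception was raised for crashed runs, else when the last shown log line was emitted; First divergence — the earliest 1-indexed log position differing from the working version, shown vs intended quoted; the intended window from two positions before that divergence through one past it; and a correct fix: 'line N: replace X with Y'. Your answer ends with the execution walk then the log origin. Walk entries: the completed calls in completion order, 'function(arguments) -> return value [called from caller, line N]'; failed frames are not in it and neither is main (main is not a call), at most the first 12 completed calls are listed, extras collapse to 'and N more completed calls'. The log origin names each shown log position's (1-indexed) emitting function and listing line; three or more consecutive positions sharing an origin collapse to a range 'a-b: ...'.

Answer: the defect is in map_offsets at line 34.
The tell: Nothing in the log betrays the bug — only the output does.
Call chain: main -> map_offsets(18, 1) (called at line 42).
First divergence: none; the two logs match at every position.
Execution walk:
  probe_limits([7, 10, 11, 6, 6, 5, 10], 6) -> 3  [called from audit_lot, line 9]
  audit_lot([7, 10, 11, 6, 6, 5, 10], 6) -> 18  [called from rate_window, line 24]
  rank_cells(18, 3) -> 18  [called from rate_window, line 26]
  rate_window([7, 10, 11, 6, 6, 5, 10], 6) -> 18  [called from main, line 40]
  map_offsets(18, 1) -> 18  [called from main, line 42]
Origin of each log line:
  1 — rate_window, line 23
  2 — probe_limits, line 2
  3 — probe_limits, line 5
  4 — audit_lot, line 10
  5 — main, line 41
  6 — map_offsets, line 29
A correct fix: line 34: replace `step` with `base`.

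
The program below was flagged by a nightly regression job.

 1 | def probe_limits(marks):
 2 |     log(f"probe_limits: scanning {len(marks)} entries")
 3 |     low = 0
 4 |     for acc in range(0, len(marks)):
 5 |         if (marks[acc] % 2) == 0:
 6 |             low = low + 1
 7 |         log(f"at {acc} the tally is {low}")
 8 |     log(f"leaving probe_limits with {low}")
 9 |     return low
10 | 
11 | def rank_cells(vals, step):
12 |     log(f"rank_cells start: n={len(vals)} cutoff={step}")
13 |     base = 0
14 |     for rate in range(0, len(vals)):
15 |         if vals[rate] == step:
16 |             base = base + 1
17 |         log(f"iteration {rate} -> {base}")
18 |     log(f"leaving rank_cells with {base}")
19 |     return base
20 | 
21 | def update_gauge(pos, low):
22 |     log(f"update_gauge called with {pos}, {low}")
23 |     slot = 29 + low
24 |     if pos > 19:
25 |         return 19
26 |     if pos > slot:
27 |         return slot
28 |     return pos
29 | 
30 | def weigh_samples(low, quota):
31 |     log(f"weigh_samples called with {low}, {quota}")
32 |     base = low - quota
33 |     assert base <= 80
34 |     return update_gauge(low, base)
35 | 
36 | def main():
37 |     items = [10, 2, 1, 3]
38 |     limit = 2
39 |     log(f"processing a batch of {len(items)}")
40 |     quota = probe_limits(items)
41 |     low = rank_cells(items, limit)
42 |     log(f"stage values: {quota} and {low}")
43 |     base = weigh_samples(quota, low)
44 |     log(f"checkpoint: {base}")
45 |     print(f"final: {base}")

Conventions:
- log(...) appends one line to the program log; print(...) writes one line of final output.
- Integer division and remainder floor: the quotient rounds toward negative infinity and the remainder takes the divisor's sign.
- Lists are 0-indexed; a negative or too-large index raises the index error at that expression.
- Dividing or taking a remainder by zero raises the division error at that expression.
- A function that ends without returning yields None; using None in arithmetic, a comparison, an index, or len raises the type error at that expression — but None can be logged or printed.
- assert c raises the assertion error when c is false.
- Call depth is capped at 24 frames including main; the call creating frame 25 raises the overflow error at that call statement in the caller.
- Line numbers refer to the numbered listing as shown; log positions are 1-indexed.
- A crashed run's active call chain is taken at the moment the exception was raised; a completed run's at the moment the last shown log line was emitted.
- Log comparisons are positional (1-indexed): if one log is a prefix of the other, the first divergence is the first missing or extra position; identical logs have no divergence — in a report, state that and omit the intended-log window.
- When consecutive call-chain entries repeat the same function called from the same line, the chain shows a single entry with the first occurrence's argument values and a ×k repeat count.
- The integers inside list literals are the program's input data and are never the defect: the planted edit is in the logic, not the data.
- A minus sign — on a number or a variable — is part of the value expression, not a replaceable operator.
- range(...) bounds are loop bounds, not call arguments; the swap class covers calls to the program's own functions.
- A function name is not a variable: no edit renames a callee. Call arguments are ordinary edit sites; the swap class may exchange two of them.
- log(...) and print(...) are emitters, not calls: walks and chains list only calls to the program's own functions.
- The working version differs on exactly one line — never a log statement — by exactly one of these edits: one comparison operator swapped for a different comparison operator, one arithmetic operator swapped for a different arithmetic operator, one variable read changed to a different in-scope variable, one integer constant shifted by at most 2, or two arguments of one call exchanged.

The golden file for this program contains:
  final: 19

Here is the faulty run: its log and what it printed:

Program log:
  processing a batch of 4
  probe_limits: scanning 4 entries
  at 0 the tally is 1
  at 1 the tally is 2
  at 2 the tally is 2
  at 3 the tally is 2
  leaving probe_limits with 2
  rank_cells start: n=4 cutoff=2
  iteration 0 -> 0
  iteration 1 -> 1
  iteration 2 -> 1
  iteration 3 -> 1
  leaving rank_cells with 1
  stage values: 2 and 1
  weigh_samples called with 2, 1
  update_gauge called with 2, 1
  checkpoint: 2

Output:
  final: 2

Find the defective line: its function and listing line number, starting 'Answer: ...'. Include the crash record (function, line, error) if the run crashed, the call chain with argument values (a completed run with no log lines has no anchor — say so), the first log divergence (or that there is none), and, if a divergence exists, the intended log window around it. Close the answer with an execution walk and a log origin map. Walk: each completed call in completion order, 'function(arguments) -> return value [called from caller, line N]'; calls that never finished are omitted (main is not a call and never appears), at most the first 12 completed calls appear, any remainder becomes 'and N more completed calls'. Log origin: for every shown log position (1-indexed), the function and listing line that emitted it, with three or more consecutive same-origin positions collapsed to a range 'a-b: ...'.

Answer: the defect is in update_gauge at line 24.
Key observation: The log first diverges at position 17: the faulty run prints 'checkpoint: 2' where the working version prints 'checkpoint: 19'.
Call chain: main.
First divergence: at position 17 the run shows 'checkpoint: 2' where the working version logs 'checkpoint: 19'.
Intended log window:
  15: weigh_samples called with 2, 1
  16: update_gauge called with 2, 1
  17: checkpoint: 19
Execution walk:
  probe_limits([10, 2, 1, 3]) -> 2  [called from main, line 40]
  rank_cells([10, 2, 1, 3], 2) -> 1  [called from main, line 41]
  update_gauge(2, 1) -> 2  [called from weigh_samples, line 34]
  weigh_samples(2, 1) -> 2  [called from main, line 43]
Origin of each log line:
  1: logged in main at line 39
  2: logged in probe_limits at line 2
  3-6: logged in probe_limits at line 7
  7: logged in probe_limits at line 8
  8: logged in rank_cells at line 12
  9-12: logged in rank_cells at line 17
  13: logged in rank_cells at line 18
  14: logged in main at line 42
  15: logged in weigh_samples at line 31
  16: logged in update_gauge at line 22
  17: logged in main at line 44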